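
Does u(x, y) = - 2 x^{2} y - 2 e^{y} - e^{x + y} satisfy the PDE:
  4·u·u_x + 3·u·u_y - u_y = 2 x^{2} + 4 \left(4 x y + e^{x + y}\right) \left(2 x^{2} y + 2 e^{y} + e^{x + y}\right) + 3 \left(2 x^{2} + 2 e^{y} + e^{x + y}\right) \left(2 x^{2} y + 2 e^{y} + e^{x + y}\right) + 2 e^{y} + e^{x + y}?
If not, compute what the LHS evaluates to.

Evaluate each term of the left-hand side for u = - 2 x^{2} y - 2 e^{y} - e^{x + y}.
Derivatives:
  u_x = - 4 x y - e^{x} e^{y}
  u_y = - 2 x^{2} - e^{x} e^{y} - 2 e^{y}
Terms:
  4·u·u_x = 4 \left(4 x y + e^{x + y}\right) \left(2 x^{2} y + 2 e^{y} + e^{x + y}\right)
  3·u·u_y = 3 \left(2 x^{2} + 2 e^{y} + e^{x + y}\right) \left(2 x^{2} y + 2 e^{y} + e^{x + y}\right)
  -u_y = 2 x^{2} + 2 e^{y} + e^{x + y}
Sum: LHS = 2 x^{2} + 4 \left(4 x y + e^{x + y}\right) \left(2 x^{2} y + 2 e^{y} + e^{x + y}\right) + 3 \left(2 x^{2} + 2 e^{y} + e^{x + y}\right) \left(2 x^{2} y + 2 e^{y} + e^{x + y}\right) + 2 e^{y} + e^{x + y}
This is exactly the given right-hand side, so u is a solution.

Answer: Yes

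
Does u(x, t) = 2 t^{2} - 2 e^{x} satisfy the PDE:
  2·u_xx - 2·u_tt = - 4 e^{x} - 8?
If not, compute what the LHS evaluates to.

Answer: Yes

Derivation:
Evaluate each term of the left-hand side for u = 2 t^{2} - 2 e^{x}.
Derivatives:
  u_xx = - 2 e^{x}
  u_tt = 4
Terms:
  2·u_xx = - 4 e^{x}
  -2·u_tt = -8
Sum: LHS = - 4 e^{x} - 8
This is exactly the given right-hand side, so u is a solution.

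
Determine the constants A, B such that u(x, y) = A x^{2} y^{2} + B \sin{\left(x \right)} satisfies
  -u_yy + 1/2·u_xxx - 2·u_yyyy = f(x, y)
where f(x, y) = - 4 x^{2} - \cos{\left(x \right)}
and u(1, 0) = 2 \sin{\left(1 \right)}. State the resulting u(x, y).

Substitute the ansatz u = A x^{2} y^{2} + B \sin{\left(x \right)} into the left-hand side.
Derivatives of the ansatz:
  u_yy = 2 A x^{2}
  u_xxx = - B \cos{\left(x \right)}
  u_yyyy = 0
Term by term:
  -u_yy = - 2 A x^{2}
  1/2·u_xxx = - \frac{B \cos{\left(x \right)}}{2}
  -2·u_yyyy = 0
So the left-hand side equals
  - 2 A x^{2} - \frac{B \cos{\left(x \right)}}{2}
This must equal f(x, y) = - 4 x^{2} - \cos{\left(x \right)} identically.
Matching coefficients of the independent functions:
  [x^{2}]:  - 2 A = -4
  [\cos{\left(x \right)}]:  - \frac{B}{2} = -1
Solving: A = 2, B = 2.
Check against the point condition:
  u(1, 0) = 2 \sin{\left(1 \right)}  ⟹  B \sin{\left(1 \right)} = 2 \sin{\left(1 \right)}  ✓
Hence u(x, y) = 2 x^{2} y^{2} + 2 \sin{\left(x \right)}.

Answer: u(x, y) = 2 x^{2} y^{2} + 2 \sin{\left(x \right)}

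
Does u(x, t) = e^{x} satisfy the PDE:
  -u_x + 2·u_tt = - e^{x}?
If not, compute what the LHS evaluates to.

Evaluate each term of the left-hand side for u = e^{x}.
Derivatives:
  u_x = e^{x}
  u_tt = 0
Terms:
  -u_x = - e^{x}
  2·u_tt = 0
Sum: LHS = - e^{x}
This is exactly the given right-hand side, so u is a solution.

Answer: Yes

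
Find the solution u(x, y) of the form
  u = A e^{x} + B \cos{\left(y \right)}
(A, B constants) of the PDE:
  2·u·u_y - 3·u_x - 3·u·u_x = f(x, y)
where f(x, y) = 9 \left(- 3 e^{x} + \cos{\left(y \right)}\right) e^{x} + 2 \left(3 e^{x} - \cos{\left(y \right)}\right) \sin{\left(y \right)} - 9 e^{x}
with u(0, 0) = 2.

Substitute the ansatz u = A e^{x} + B \cos{\left(y \right)} into the left-hand side.
Derivatives of the ansatz:
  u_y = - B \sin{\left(y \right)}
  u_x = A e^{x}
Term by term:
  2·u·u_y = - 2 A B e^{x} \sin{\left(y \right)} - 2 B^{2} \sin{\left(y \right)} \cos{\left(y \right)}
  -3·u_x = - 3 A e^{x}
  -3·u·u_x = - 3 A^{2} e^{2 x} - 3 A B e^{x} \cos{\left(y \right)}
So the left-hand side equals
  - 3 A^{2} e^{2 x} - 2 A B e^{x} \sin{\left(y \right)} - 3 A B e^{x} \cos{\left(y \right)} - 3 A e^{x} - 2 B^{2} \sin{\left(y \right)} \cos{\left(y \right)}
This must equal f(x, y) identically; expanded, f = - 27 e^{2 x} + 6 e^{x} \sin{\left(y \right)} + 9 e^{x} \cos{\left(y \right)} - 9 e^{x} - 2 \sin{\left(y \right)} \cos{\left(y \right)}.
Matching coefficients of the independent functions:
  [e^{x} \sin{\left(y \right)}]:  - 2 A B = 6
  [e^{x} \cos{\left(y \right)}]:  - 3 A B = 9
  [\sin{\left(y \right)} \cos{\left(y \right)}]:  - 2 B^{2} = -2
  [e^{x}]:  - 3 A = -9
  [e^{2 x}]:  - 3 A^{2} = -27
Solving: A = 3, B = -1.
Check against the point condition:
  u(0, 0) = 2  ⟹  A + B = 2  ✓
Hence u(x, y) = 3 e^{x} - \cos{\left(y \right)}.

Answer: u(x, y) = 3 e^{x} - \cos{\left(y \right)}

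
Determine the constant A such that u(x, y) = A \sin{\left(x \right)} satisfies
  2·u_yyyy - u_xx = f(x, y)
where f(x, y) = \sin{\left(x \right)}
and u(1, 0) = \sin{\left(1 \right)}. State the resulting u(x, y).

Substitute the ansatz u = A \sin{\left(x \right)} into the left-hand side.
Derivatives of the ansatz:
  u_yyyy = 0
  u_xx = - A \sin{\left(x \right)}
Term by term:
  2·u_yyyy = 0
  -u_xx = A \sin{\left(x \right)}
So the left-hand side equals
  A \sin{\left(x \right)}
This must equal f(x, y) = \sin{\left(x \right)} identically.
Matching coefficients of the independent functions:
  [\sin{\left(x \right)}]:  A = 1
Solving: A = 1.
Check against the point condition:
  u(1, 0) = \sin{\left(1 \right)}  ⟹  A \sin{\left(1 \right)} = \sin{\left(1 \right)}  ✓
Hence u(x, y) = \sin{\left(x \right)}.

Answer: u(x, y) = \sin{\left(x \right)}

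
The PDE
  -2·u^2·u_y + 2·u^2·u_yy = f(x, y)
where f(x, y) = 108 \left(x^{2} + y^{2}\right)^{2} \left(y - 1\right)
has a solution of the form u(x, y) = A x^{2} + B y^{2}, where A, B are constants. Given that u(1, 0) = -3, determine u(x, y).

Substitute the ansatz u = A x^{2} + B y^{2} into the left-hand side.
Derivatives of the ansatz:
  u_y = 2 B y
  u_yy = 2 B
Term by term:
  -2·u^2·u_y = - 4 A^{2} B x^{4} y - 8 A B^{2} x^{2} y^{3} - 4 B^{3} y^{5}
  2·u^2·u_yy = 4 A^{2} B x^{4} + 8 A B^{2} x^{2} y^{2} + 4 B^{3} y^{4}
So the left-hand side equals
  - 4 A^{2} B x^{4} y + 4 A^{2} B x^{4} - 8 A B^{2} x^{2} y^{3} + 8 A B^{2} x^{2} y^{2} - 4 B^{3} y^{5} + 4 B^{3} y^{4}
This must equal f(x, y) identically; expanded, f = 108 x^{4} y - 108 x^{4} + 216 x^{2} y^{3} - 216 x^{2} y^{2} + 108 y^{5} - 108 y^{4}.
Matching coefficients of the independent functions:
  [x^{4}]:  4 A^{2} B = -108
  [y^{4}]:  4 B^{3} = -108
  [y^{5}]:  - 4 B^{3} = 108
  [x^{2} y^{2}]:  8 A B^{2} = -216
  [x^{2} y^{3}]:  - 8 A B^{2} = 216
  [x^{4} y]:  - 4 A^{2} B = 108
Solving: A = -3, B = -3.
Check against the point condition:
  u(1, 0) = -3  ⟹  A = -3  ✓
Hence u(x, y) = - 3 x^{2} - 3 y^{2}.

Answer: u(x, y) = - 3 x^{2} - 3 y^{2}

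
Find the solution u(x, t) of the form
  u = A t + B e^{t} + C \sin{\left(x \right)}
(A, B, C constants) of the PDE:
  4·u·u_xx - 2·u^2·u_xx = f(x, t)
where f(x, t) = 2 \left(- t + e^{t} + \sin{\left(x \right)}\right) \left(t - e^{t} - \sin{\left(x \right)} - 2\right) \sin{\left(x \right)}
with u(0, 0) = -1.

Substitute the ansatz u = A t + B e^{t} + C \sin{\left(x \right)} into the left-hand side.
Derivatives of the ansatz:
  u_xx = - C \sin{\left(x \right)}
Term by term:
  4·u·u_xx = - 4 A C t \sin{\left(x \right)} - 4 B C e^{t} \sin{\left(x \right)} - 4 C^{2} \sin^{2}{\left(x \right)}
  -2·u^2·u_xx = 2 A^{2} C t^{2} \sin{\left(x \right)} + 4 A B C t e^{t} \sin{\left(x \right)} + 4 A C^{2} t \sin^{2}{\left(x \right)} + 2 B^{2} C e^{2 t} \sin{\left(x \right)} + 4 B C^{2} e^{t} \sin^{2}{\left(x \right)} + 2 C^{3} \sin^{3}{\left(x \right)}
So the left-hand side equals
  2 A^{2} C t^{2} \sin{\left(x \right)} + 4 A B C t e^{t} \sin{\left(x \right)} + 4 A C^{2} t \sin^{2}{\left(x \right)} - 4 A C t \sin{\left(x \right)} + 2 B^{2} C e^{2 t} \sin{\left(x \right)} + 4 B C^{2} e^{t} \sin^{2}{\left(x \right)} - 4 B C e^{t} \sin{\left(x \right)} + 2 C^{3} \sin^{3}{\left(x \right)} - 4 C^{2} \sin^{2}{\left(x \right)}
This must equal f(x, t) identically; expanded, f = - 2 t^{2} \sin{\left(x \right)} + 4 t e^{t} \sin{\left(x \right)} + 4 t \sin^{2}{\left(x \right)} + 4 t \sin{\left(x \right)} - 2 e^{2 t} \sin{\left(x \right)} - 4 e^{t} \sin^{2}{\left(x \right)} - 4 e^{t} \sin{\left(x \right)} - 2 \sin^{3}{\left(x \right)} - 4 \sin^{2}{\left(x \right)}.
Matching coefficients of the independent functions:
  [t \sin{\left(x \right)}]:  - 4 A C = 4
  [t \sin^{2}{\left(x \right)}]:  4 A C^{2} = 4
  [t^{2} \sin{\left(x \right)}]:  2 A^{2} C = -2
  [e^{t} \sin{\left(x \right)}]:  - 4 B C = -4
  [e^{t} \sin^{2}{\left(x \right)}]:  4 B C^{2} = -4
  [e^{2 t} \sin{\left(x \right)}]:  2 B^{2} C = -2
  [t e^{t} \sin{\left(x \right)}]:  4 A B C = 4
  [\sin^{2}{\left(x \right)}]:  - 4 C^{2} = -4
  [\sin^{3}{\left(x \right)}]:  2 C^{3} = -2
Solving: A = 1, B = -1, C = -1.
Check against the point condition:
  u(0, 0) = -1  ⟹  B = -1  ✓
Hence u(x, t) = t - e^{t} - \sin{\left(x \right)}.

Answer: u(x, t) = t - e^{t} - \sin{\left(x \right)}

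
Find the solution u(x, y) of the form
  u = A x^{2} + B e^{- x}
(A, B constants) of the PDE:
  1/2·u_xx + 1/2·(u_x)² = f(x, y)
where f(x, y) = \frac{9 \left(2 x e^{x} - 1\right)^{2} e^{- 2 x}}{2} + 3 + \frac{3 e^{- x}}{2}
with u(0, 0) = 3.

Substitute the ansatz u = A x^{2} + B e^{- x} into the left-hand side.
Derivatives of the ansatz:
  u_xx = 2 A + B e^{- x}
  u_x = 2 A x - B e^{- x}
Term by term:
  1/2·u_xx = A + \frac{B e^{- x}}{2}
  1/2·(u_x)² = 2 A^{2} x^{2} - 2 A B x e^{- x} + \frac{B^{2} e^{- 2 x}}{2}
So the left-hand side equals
  2 A^{2} x^{2} - 2 A B x e^{- x} + A + \frac{B^{2} e^{- 2 x}}{2} + \frac{B e^{- x}}{2}
This must equal f(x, y) identically; expanded, f = 18 x^{2} - 18 x e^{- x} + 3 + \frac{3 e^{- x}}{2} + \frac{9 e^{- 2 x}}{2}.
Matching coefficients of the independent functions:
  [constant term]:  A = 3
  [x^{2}]:  2 A^{2} = 18
  [x e^{- x}]:  - 2 A B = -18
  [e^{- 2 x}]:  \frac{B^{2}}{2} = \frac{9}{2}
  [e^{- x}]:  \frac{B}{2} = \frac{3}{2}
Solving: A = 3, B = 3.
Check against the point condition:
  u(0, 0) = 3  ⟹  B = 3  ✓
Hence u(x, y) = 3 x^{2} + 3 e^{- x}.

Answer: u(x, y) = 3 x^{2} + 3 e^{- x}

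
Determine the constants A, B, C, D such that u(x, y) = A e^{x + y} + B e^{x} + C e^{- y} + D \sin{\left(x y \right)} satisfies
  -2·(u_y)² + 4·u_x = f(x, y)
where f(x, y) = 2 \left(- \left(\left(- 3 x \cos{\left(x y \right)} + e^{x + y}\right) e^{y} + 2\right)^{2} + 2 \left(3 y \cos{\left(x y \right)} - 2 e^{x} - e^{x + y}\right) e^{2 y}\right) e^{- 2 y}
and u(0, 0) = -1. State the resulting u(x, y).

Substitute the ansatz u = A e^{x + y} + B e^{x} + C e^{- y} + D \sin{\left(x y \right)} into the left-hand side.
Derivatives of the ansatz:
  u_y = A e^{x} e^{y} - C e^{- y} + D x \cos{\left(x y \right)}
  u_x = A e^{x} e^{y} + B e^{x} + D y \cos{\left(x y \right)}
Term by term:
  -2·(u_y)² = - 2 A^{2} e^{2 x} e^{2 y} + 4 A C e^{x} - 4 A D x e^{x} e^{y} \cos{\left(x y \right)} - 2 C^{2} e^{- 2 y} + 4 C D x e^{- y} \cos{\left(x y \right)} - 2 D^{2} x^{2} \cos^{2}{\left(x y \right)}
  4·u_x = 4 A e^{x} e^{y} + 4 B e^{x} + 4 D y \cos{\left(x y \right)}
So the left-hand side equals
  - 2 A^{2} e^{2 x} e^{2 y} + 4 A C e^{x} - 4 A D x e^{x} e^{y} \cos{\left(x y \right)} + 4 A e^{x} e^{y} + 4 B e^{x} - 2 C^{2} e^{- 2 y} + 4 C D x e^{- y} \cos{\left(x y \right)} - 2 D^{2} x^{2} \cos^{2}{\left(x y \right)} + 4 D y \cos{\left(x y \right)}
This must equal f(x, y) identically; expanded, f = - 18 x^{2} \cos^{2}{\left(x y \right)} + 12 x e^{x} e^{y} \cos{\left(x y \right)} + 24 x e^{- y} \cos{\left(x y \right)} + 12 y \cos{\left(x y \right)} - 2 e^{2 x} e^{2 y} - 4 e^{x} e^{y} - 16 e^{x} - 8 e^{- 2 y}.
Matching coefficients of the independent functions:
  [x^{2} \cos^{2}{\left(x y \right)}]:  - 2 D^{2} = -18
  [y \cos{\left(x y \right)}]:  4 D = 12
  [e^{x} e^{y}]:  4 A = -4
  [e^{2 x} e^{2 y}]:  - 2 A^{2} = -2
  [x e^{- y} \cos{\left(x y \right)}]:  4 C D = 24
  [x e^{x} e^{y} \cos{\left(x y \right)}]:  - 4 A D = 12
  [e^{x}]:  4 A C + 4 B = -16
  [e^{- 2 y}]:  - 2 C^{2} = -8
Solving: A = -1, B = -2, C = 2, D = 3.
Check against the point condition:
  u(0, 0) = -1  ⟹  A + B + C = -1  ✓
Hence u(x, y) = - 2 e^{x} - e^{x + y} + 3 \sin{\left(x y \right)} + 2 e^{- y}.

Answer: u(x, y) = - 2 e^{x} - e^{x + y} + 3 \sin{\left(x y \right)} + 2 e^{- y}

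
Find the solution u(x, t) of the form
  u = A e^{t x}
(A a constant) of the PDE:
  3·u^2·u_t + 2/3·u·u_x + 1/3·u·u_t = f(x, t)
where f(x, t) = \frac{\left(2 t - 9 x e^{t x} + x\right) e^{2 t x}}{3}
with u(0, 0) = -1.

Substitute the ansatz u = A e^{t x} into the left-hand side.
Derivatives of the ansatz:
  u_t = A x e^{t x}
  u_x = A t e^{t x}
Term by term:
  3·u^2·u_t = 3 A^{3} x e^{3 t x}
  2/3·u·u_x = \frac{2 A^{2} t e^{2 t x}}{3}
  1/3·u·u_t = \frac{A^{2} x e^{2 t x}}{3}
So the left-hand side equals
  3 A^{3} x e^{3 t x} + \frac{2 A^{2} t e^{2 t x}}{3} + \frac{A^{2} x e^{2 t x}}{3}
This must equal f(x, t) identically; expanded, f = \frac{2 t e^{2 t x}}{3} - 3 x e^{3 t x} + \frac{x e^{2 t x}}{3}.
Matching coefficients of the independent functions:
  [t e^{2 t x}]:  \frac{2 A^{2}}{3} = \frac{2}{3}
  [x e^{2 t x}]:  \frac{A^{2}}{3} = \frac{1}{3}
  [x e^{3 t x}]:  3 A^{3} = -3
Solving: A = -1.
Check against the point condition:
  u(0, 0) = -1  ⟹  A = -1  ✓
Hence u(x, t) = - e^{t x}.

Answer: u(x, t) = - e^{t x}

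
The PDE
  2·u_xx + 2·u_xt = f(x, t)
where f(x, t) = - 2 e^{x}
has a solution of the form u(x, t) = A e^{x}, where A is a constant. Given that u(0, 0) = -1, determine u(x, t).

Answer: u(x, t) = - e^{x}

Derivation:
Substitute the ansatz u = A e^{x} into the left-hand side.
Derivatives of the ansatz:
  u_xx = A e^{x}
  u_xt = 0
Term by term:
  2·u_xx = 2 A e^{x}
  2·u_xt = 0
So the left-hand side equals
  2 A e^{x}
This must equal f(x, t) = - 2 e^{x} identically.
Matching coefficients of the independent functions:
  [e^{x}]:  2 A = -2
Solving: A = -1.
Check against the point condition:
  u(0, 0) = -1  ⟹  A = -1  ✓
Hence u(x, t) = - e^{x}.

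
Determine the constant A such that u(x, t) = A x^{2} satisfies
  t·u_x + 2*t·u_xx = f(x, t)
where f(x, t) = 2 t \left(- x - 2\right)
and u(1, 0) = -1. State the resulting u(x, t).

Answer: u(x, t) = - x^{2}

Derivation:
Substitute the ansatz u = A x^{2} into the left-hand side.
Derivatives of the ansatz:
  u_x = 2 A x
  u_xx = 2 A
Term by term:
  t·u_x = 2 A t x
  2*t·u_xx = 4 A t
So the left-hand side equals
  2 A t x + 4 A t
This must equal f(x, t) = 2 t \left(- x - 2\right) identically.
Matching coefficients of the independent functions:
  [t]:  4 A = -4
  [t x]:  2 A = -2
Solving: A = -1.
Check against the point condition:
  u(1, 0) = -1  ⟹  A = -1  ✓
Hence u(x, t) = - x^{2}.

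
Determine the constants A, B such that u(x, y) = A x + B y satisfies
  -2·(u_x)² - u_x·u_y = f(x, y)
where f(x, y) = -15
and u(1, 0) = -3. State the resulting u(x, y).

Substitute the ansatz u = A x + B y into the left-hand side.
Derivatives of the ansatz:
  u_x = A
  u_y = B
Term by term:
  -2·(u_x)² = - 2 A^{2}
  -u_x·u_y = - A B
So the left-hand side equals
  - 2 A^{2} - A B
This must equal f(x, y) = -15 identically.
Matching coefficients of the independent functions:
  [constant term]:  - 2 A^{2} - A B = -15
These equations do not fix every constant; impose the point condition(s):
  u(1, 0) = -3  ⟹  A = -3
Solving the combined system: A = -3, B = 1.
Hence u(x, y) = - 3 x + y.

Answer: u(x, y) = - 3 x + y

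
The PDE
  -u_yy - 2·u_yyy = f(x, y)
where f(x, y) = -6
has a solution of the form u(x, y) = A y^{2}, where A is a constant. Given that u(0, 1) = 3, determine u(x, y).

Substitute the ansatz u = A y^{2} into the left-hand side.
Derivatives of the ansatz:
  u_yy = 2 A
  u_yyy = 0
Term by term:
  -u_yy = - 2 A
  -2·u_yyy = 0
So the left-hand side equals
  - 2 A
This must equal f(x, y) = -6 identically.
Matching coefficients of the independent functions:
  [constant term]:  - 2 A = -6
Solving: A = 3.
Check against the point condition:
  u(0, 1) = 3  ⟹  A = 3  ✓
Hence u(x, y) = 3 y^{2}.

Answer: u(x, y) = 3 y^{2}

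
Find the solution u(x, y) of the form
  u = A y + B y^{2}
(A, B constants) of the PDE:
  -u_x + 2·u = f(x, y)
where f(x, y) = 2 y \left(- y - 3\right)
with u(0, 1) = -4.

Answer: u(x, y) = - y^{2} - 3 y

Derivation:
Substitute the ansatz u = A y + B y^{2} into the left-hand side.
Derivatives of the ansatz:
  u_x = 0
Term by term:
  -u_x = 0
  2·u = 2 A y + 2 B y^{2}
So the left-hand side equals
  2 A y + 2 B y^{2}
This must equal f(x, y) identically; expanded, f = - 2 y^{2} - 6 y.
Matching coefficients of the independent functions:
  [y]:  2 A = -6
  [y^{2}]:  2 B = -2
Solving: A = -3, B = -1.
Check against the point condition:
  u(0, 1) = -4  ⟹  A + B = -4  ✓
Hence u(x, y) = - y^{2} - 3 y.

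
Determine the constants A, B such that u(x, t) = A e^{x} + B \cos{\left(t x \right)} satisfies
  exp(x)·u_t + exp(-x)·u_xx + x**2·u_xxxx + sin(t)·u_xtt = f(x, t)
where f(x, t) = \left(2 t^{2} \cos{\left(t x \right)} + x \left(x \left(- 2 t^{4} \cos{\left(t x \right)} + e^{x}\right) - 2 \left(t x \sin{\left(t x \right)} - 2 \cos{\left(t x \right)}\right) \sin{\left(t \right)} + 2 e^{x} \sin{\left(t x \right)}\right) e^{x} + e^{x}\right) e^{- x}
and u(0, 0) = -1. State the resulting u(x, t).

Substitute the ansatz u = A e^{x} + B \cos{\left(t x \right)} into the left-hand side.
Derivatives of the ansatz:
  u_t = - B x \sin{\left(t x \right)}
  u_xx = A e^{x} - B t^{2} \cos{\left(t x \right)}
  u_xxxx = A e^{x} + B t^{4} \cos{\left(t x \right)}
  u_xtt = B t x^{2} \sin{\left(t x \right)} - 2 B x \cos{\left(t x \right)}
Term by term:
  exp(x)·u_t = - B x e^{x} \sin{\left(t x \right)}
  exp(-x)·u_xx = A - B t^{2} e^{- x} \cos{\left(t x \right)}
  x**2·u_xxxx = A x^{2} e^{x} + B t^{4} x^{2} \cos{\left(t x \right)}
  sin(t)·u_xtt = B t x^{2} \sin{\left(t \right)} \sin{\left(t x \right)} - 2 B x \sin{\left(t \right)} \cos{\left(t x \right)}
So the left-hand side equals
  A x^{2} e^{x} + A + B t^{4} x^{2} \cos{\left(t x \right)} - B t^{2} e^{- x} \cos{\left(t x \right)} + B t x^{2} \sin{\left(t \right)} \sin{\left(t x \right)} - B x e^{x} \sin{\left(t x \right)} - 2 B x \sin{\left(t \right)} \cos{\left(t x \right)}
This must equal f(x, t) = \left(2 t^{2} \cos{\left(t x \right)} + x \left(x \left(- 2 t^{4} \cos{\left(t x \right)} + e^{x}\right) - 2 \left(t x \sin{\left(t x \right)} - 2 \cos{\left(t x \right)}\right) \sin{\left(t \right)} + 2 e^{x} \sin{\left(t x \right)}\right) e^{x} + e^{x}\right) e^{- x} identically.
Matching coefficients of the independent functions:
  [constant term, x^{2} e^{x}]:  A = 1
  [t^{2} e^{- x} \cos{\left(t x \right)}, x e^{x} \sin{\left(t x \right)}]:  - B = 2
  [t^{4} x^{2} \cos{\left(t x \right)}, t x^{2} \sin{\left(t \right)} \sin{\left(t x \right)}]:  B = -2
  [x \sin{\left(t \right)} \cos{\left(t x \right)}]:  - 2 B = 4
Solving: A = 1, B = -2.
Check against the point condition:
  u(0, 0) = -1  ⟹  A + B = -1  ✓
Hence u(x, t) = e^{x} - 2 \cos{\left(t x \right)}.

Answer: u(x, t) = e^{x} - 2 \cos{\left(t x \right)}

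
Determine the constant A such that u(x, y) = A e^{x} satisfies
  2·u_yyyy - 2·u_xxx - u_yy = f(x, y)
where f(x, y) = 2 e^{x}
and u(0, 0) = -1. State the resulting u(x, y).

Answer: u(x, y) = - e^{x}

Derivation:
Substitute the ansatz u = A e^{x} into the left-hand side.
Derivatives of the ansatz:
  u_yyyy = 0
  u_xxx = A e^{x}
  u_yy = 0
Term by term:
  2·u_yyyy = 0
  -2·u_xxx = - 2 A e^{x}
  -u_yy = 0
So the left-hand side equals
  - 2 A e^{x}
This must equal f(x, y) = 2 e^{x} identically.
Matching coefficients of the independent functions:
  [e^{x}]:  - 2 A = 2
Solving: A = -1.
Check against the point condition:
  u(0, 0) = -1  ⟹  A = -1  ✓
Hence u(x, y) = - e^{x}.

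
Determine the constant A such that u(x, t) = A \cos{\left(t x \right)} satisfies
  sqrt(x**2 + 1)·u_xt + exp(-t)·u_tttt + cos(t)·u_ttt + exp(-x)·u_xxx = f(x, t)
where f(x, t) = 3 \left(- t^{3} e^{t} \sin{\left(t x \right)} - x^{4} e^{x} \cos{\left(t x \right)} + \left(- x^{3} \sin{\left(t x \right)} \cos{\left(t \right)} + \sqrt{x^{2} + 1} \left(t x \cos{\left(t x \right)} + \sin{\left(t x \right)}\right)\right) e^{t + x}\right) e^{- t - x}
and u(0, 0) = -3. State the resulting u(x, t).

Answer: u(x, t) = - 3 \cos{\left(t x \right)}

Derivation:
Substitute the ansatz u = A \cos{\left(t x \right)} into the left-hand side.
Derivatives of the ansatz:
  u_xt = - A t x \cos{\left(t x \right)} - A \sin{\left(t x \right)}
  u_tttt = A x^{4} \cos{\left(t x \right)}
  u_ttt = A x^{3} \sin{\left(t x \right)}
  u_xxx = A t^{3} \sin{\left(t x \right)}
Term by term:
  sqrt(x**2 + 1)·u_xt = - A t x \sqrt{x^{2} + 1} \cos{\left(t x \right)} - A \sqrt{x^{2} + 1} \sin{\left(t x \right)}
  exp(-t)·u_tttt = A x^{4} e^{- t} \cos{\left(t x \right)}
  cos(t)·u_ttt = A x^{3} \sin{\left(t x \right)} \cos{\left(t \right)}
  exp(-x)·u_xxx = A t^{3} e^{- x} \sin{\left(t x \right)}
So the left-hand side equals
  A t^{3} e^{- x} \sin{\left(t x \right)} - A t x \sqrt{x^{2} + 1} \cos{\left(t x \right)} + A x^{4} e^{- t} \cos{\left(t x \right)} + A x^{3} \sin{\left(t x \right)} \cos{\left(t \right)} - A \sqrt{x^{2} + 1} \sin{\left(t x \right)}
This must equal f(x, t) identically; expanded, f = - 3 t^{3} e^{- x} \sin{\left(t x \right)} + 3 t x \sqrt{x^{2} + 1} \cos{\left(t x \right)} - 3 x^{4} e^{- t} \cos{\left(t x \right)} - 3 x^{3} \sin{\left(t x \right)} \cos{\left(t \right)} + 3 \sqrt{x^{2} + 1} \sin{\left(t x \right)}.
Matching coefficients of the independent functions:
  [\sqrt{x^{2} + 1} \sin{\left(t x \right)}, t x \sqrt{x^{2} + 1} \cos{\left(t x \right)}]:  - A = 3
  [t^{3} e^{- x} \sin{\left(t x \right)}, x^{3} \sin{\left(t x \right)} \cos{\left(t \right)}, x^{4} e^{- t} \cos{\left(t x \right)}]:  A = -3
Solving: A = -3.
Check against the point condition:
  u(0, 0) = -3  ⟹  A = -3  ✓
Hence u(x, t) = - 3 \cos{\left(t x \right)}.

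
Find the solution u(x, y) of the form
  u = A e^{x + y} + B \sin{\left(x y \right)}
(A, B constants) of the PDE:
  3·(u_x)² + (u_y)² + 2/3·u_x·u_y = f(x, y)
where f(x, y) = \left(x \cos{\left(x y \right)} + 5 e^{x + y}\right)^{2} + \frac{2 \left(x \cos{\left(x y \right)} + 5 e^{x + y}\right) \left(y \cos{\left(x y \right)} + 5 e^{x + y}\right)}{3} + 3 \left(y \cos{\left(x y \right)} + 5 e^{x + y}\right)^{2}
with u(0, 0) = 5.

Substitute the ansatz u = A e^{x + y} + B \sin{\left(x y \right)} into the left-hand side.
Derivatives of the ansatz:
  u_x = A e^{x} e^{y} + B y \cos{\left(x y \right)}
  u_y = A e^{x} e^{y} + B x \cos{\left(x y \right)}
Term by term:
  3·(u_x)² = 3 A^{2} e^{2 x} e^{2 y} + 6 A B y e^{x} e^{y} \cos{\left(x y \right)} + 3 B^{2} y^{2} \cos^{2}{\left(x y \right)}
  (u_y)² = A^{2} e^{2 x} e^{2 y} + 2 A B x e^{x} e^{y} \cos{\left(x y \right)} + B^{2} x^{2} \cos^{2}{\left(x y \right)}
  2/3·u_x·u_y = \frac{2 A^{2} e^{2 x} e^{2 y}}{3} + \frac{2 A B x e^{x} e^{y} \cos{\left(x y \right)}}{3} + \frac{2 A B y e^{x} e^{y} \cos{\left(x y \right)}}{3} + \frac{2 B^{2} x y \cos^{2}{\left(x y \right)}}{3}
So the left-hand side equals
  \frac{14 A^{2} e^{2 x} e^{2 y}}{3} + \frac{8 A B x e^{x} e^{y} \cos{\left(x y \right)}}{3} + \frac{20 A B y e^{x} e^{y} \cos{\left(x y \right)}}{3} + B^{2} x^{2} \cos^{2}{\left(x y \right)} + \frac{2 B^{2} x y \cos^{2}{\left(x y \right)}}{3} + 3 B^{2} y^{2} \cos^{2}{\left(x y \right)}
This must equal f(x, y) identically; expanded, f = x^{2} \cos^{2}{\left(x y \right)} + \frac{2 x y \cos^{2}{\left(x y \right)}}{3} + \frac{40 x e^{x} e^{y} \cos{\left(x y \right)}}{3} + 3 y^{2} \cos^{2}{\left(x y \right)} + \frac{100 y e^{x} e^{y} \cos{\left(x y \right)}}{3} + \frac{350 e^{2 x} e^{2 y}}{3}.
Matching coefficients of the independent functions:
  [x^{2} \cos^{2}{\left(x y \right)}]:  B^{2} = 1
  [y^{2} \cos^{2}{\left(x y \right)}]:  3 B^{2} = 3
  [e^{2 x} e^{2 y}]:  \frac{14 A^{2}}{3} = \frac{350}{3}
  [x y \cos^{2}{\left(x y \right)}]:  \frac{2 B^{2}}{3} = \frac{2}{3}
  [x e^{x} e^{y} \cos{\left(x y \right)}]:  \frac{8 A B}{3} = \frac{40}{3}
  [y e^{x} e^{y} \cos{\left(x y \right)}]:  \frac{20 A B}{3} = \frac{100}{3}
These equations allow (A, B) = (-5, -1) or (5, 1).
Impose the point condition(s):
  u(0, 0) = 5  ⟹  A = 5
Only A = 5, B = 1 satisfies everything.
Hence u(x, y) = 5 e^{x + y} + \sin{\left(x y \right)}.

Answer: u(x, y) = 5 e^{x + y} + \sin{\left(x y \right)}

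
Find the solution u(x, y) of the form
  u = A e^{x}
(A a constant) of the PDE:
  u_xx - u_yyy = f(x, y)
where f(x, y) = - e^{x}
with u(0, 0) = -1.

Answer: u(x, y) = - e^{x}

Derivation:
Substitute the ansatz u = A e^{x} into the left-hand side.
Derivatives of the ansatz:
  u_xx = A e^{x}
  u_yyy = 0
Term by term:
  u_xx = A e^{x}
  -u_yyy = 0
So the left-hand side equals
  A e^{x}
This must equal f(x, y) = - e^{x} identically.
Matching coefficients of the independent functions:
  [e^{x}]:  A = -1
Solving: A = -1.
Check against the point condition:
  u(0, 0) = -1  ⟹  A = -1  ✓
Hence u(x, y) = - e^{x}.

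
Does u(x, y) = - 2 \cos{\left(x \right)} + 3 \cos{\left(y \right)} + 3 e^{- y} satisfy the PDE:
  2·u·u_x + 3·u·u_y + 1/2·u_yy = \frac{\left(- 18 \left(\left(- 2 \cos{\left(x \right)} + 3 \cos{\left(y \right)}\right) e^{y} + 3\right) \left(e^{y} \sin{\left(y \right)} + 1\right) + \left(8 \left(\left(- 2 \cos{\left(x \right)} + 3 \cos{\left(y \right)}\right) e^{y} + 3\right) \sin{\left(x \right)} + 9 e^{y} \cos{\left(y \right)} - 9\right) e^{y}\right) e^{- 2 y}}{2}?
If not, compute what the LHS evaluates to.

Evaluate each term of the left-hand side for u = - 2 \cos{\left(x \right)} + 3 \cos{\left(y \right)} + 3 e^{- y}.
Derivatives:
  u_x = 2 \sin{\left(x \right)}
  u_y = - 3 \sin{\left(y \right)} - 3 e^{- y}
  u_yy = - 3 \cos{\left(y \right)} + 3 e^{- y}
Terms:
  2·u·u_x = 4 \left(\left(- 2 \cos{\left(x \right)} + 3 \cos{\left(y \right)}\right) e^{y} + 3\right) e^{- y} \sin{\left(x \right)}
  3·u·u_y = 9 \left(\left(2 \cos{\left(x \right)} - 3 \cos{\left(y \right)}\right) e^{y} - 3\right) \left(e^{y} \sin{\left(y \right)} + 1\right) e^{- 2 y}
  1/2·u_yy = - \frac{3 \cos{\left(y \right)}}{2} + \frac{3 e^{- y}}{2}
Sum: LHS = \frac{\left(- 18 \left(\left(- 2 \cos{\left(x \right)} + 3 \cos{\left(y \right)}\right) e^{y} + 3\right) \left(e^{y} \sin{\left(y \right)} + 1\right) + \left(8 \left(\left(- 2 \cos{\left(x \right)} + 3 \cos{\left(y \right)}\right) e^{y} + 3\right) \sin{\left(x \right)} - 3 e^{y} \cos{\left(y \right)} + 3\right) e^{y}\right) e^{- 2 y}}{2}
Given right-hand side: \frac{\left(- 18 \left(\left(- 2 \cos{\left(x \right)} + 3 \cos{\left(y \right)}\right) e^{y} + 3\right) \left(e^{y} \sin{\left(y \right)} + 1\right) + \left(8 \left(\left(- 2 \cos{\left(x \right)} + 3 \cos{\left(y \right)}\right) e^{y} + 3\right) \sin{\left(x \right)} + 9 e^{y} \cos{\left(y \right)} - 9\right) e^{y}\right) e^{- 2 y}}{2}. Difference LHS − RHS = - 6 \cos{\left(y \right)} + 6 e^{- y} ≠ 0, so u is not a solution.

Answer: No, the LHS evaluates to \frac{\left(- 18 \left(\left(- 2 \cos{\left(x \right)} + 3 \cos{\left(y \right)}\right) e^{y} + 3\right) \left(e^{y} \sin{\left(y \right)} + 1\right) + \left(8 \left(\left(- 2 \cos{\left(x \right)} + 3 \cos{\left(y \right)}\right) e^{y} + 3\right) \sin{\left(x \right)} - 3 e^{y} \cos{\left(y \right)} + 3\right) e^{y}\right) e^{- 2 y}}{2}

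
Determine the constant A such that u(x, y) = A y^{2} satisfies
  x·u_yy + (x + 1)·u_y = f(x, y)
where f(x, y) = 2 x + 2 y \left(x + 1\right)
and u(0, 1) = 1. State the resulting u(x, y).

Substitute the ansatz u = A y^{2} into the left-hand side.
Derivatives of the ansatz:
  u_yy = 2 A
  u_y = 2 A y
Term by term:
  x·u_yy = 2 A x
  (x + 1)·u_y = 2 A x y + 2 A y
So the left-hand side equals
  2 A x y + 2 A x + 2 A y
This must equal f(x, y) = 2 x + 2 y \left(x + 1\right) identically.
Matching coefficients of the independent functions:
  [x, y, x y]:  2 A = 2
Solving: A = 1.
Check against the point condition:
  u(0, 1) = 1  ⟹  A = 1  ✓
Hence u(x, y) = y^{2}.

Answer: u(x, y) = y^{2}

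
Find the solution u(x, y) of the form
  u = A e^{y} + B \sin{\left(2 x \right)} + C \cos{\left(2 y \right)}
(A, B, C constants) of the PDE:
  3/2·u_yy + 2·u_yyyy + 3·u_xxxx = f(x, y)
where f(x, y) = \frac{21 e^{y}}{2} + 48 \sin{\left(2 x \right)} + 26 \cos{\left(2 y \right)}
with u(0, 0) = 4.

Substitute the ansatz u = A e^{y} + B \sin{\left(2 x \right)} + C \cos{\left(2 y \right)} into the left-hand side.
Derivatives of the ansatz:
  u_yy = A e^{y} - 4 C \cos{\left(2 y \right)}
  u_yyyy = A e^{y} + 16 C \cos{\left(2 y \right)}
  u_xxxx = 16 B \sin{\left(2 x \right)}
Term by term:
  3/2·u_yy = \frac{3 A e^{y}}{2} - 6 C \cos{\left(2 y \right)}
  2·u_yyyy = 2 A e^{y} + 32 C \cos{\left(2 y \right)}
  3·u_xxxx = 48 B \sin{\left(2 x \right)}
So the left-hand side equals
  \frac{7 A e^{y}}{2} + 48 B \sin{\left(2 x \right)} + 26 C \cos{\left(2 y \right)}
This must equal f(x, y) = \frac{21 e^{y}}{2} + 48 \sin{\left(2 x \right)} + 26 \cos{\left(2 y \right)} identically.
Matching coefficients of the independent functions:
  [e^{y}]:  \frac{7 A}{2} = \frac{21}{2}
  [\sin{\left(2 x \right)}]:  48 B = 48
  [\cos{\left(2 y \right)}]:  26 C = 26
Solving: A = 3, B = 1, C = 1.
Check against the point condition:
  u(0, 0) = 4  ⟹  A + C = 4  ✓
Hence u(x, y) = 3 e^{y} + \sin{\left(2 x \right)} + \cos{\left(2 y \right)}.

Answer: u(x, y) = 3 e^{y} + \sin{\left(2 x \right)} + \cos{\left(2 y \right)}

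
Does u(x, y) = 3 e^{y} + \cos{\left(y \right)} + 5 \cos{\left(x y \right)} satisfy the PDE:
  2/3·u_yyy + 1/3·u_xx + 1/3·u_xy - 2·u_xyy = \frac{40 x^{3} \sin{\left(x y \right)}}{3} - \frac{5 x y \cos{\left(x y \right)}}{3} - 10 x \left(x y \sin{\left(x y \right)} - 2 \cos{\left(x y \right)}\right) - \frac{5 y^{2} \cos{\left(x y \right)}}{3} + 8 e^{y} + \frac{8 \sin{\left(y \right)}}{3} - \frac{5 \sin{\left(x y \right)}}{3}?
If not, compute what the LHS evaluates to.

Evaluate each term of the left-hand side for u = 3 e^{y} + \cos{\left(y \right)} + 5 \cos{\left(x y \right)}.
Derivatives:
  u_yyy = 5 x^{3} \sin{\left(x y \right)} + 3 e^{y} + \sin{\left(y \right)}
  u_xx = - 5 y^{2} \cos{\left(x y \right)}
  u_xy = - 5 x y \cos{\left(x y \right)} - 5 \sin{\left(x y \right)}
  u_xyy = 5 x^{2} y \sin{\left(x y \right)} - 10 x \cos{\left(x y \right)}
Terms:
  2/3·u_yyy = \frac{10 x^{3} \sin{\left(x y \right)}}{3} + 2 e^{y} + \frac{2 \sin{\left(y \right)}}{3}
  1/3·u_xx = - \frac{5 y^{2} \cos{\left(x y \right)}}{3}
  1/3·u_xy = - \frac{5 x y \cos{\left(x y \right)}}{3} - \frac{5 \sin{\left(x y \right)}}{3}
  -2·u_xyy = 10 x \left(- x y \sin{\left(x y \right)} + 2 \cos{\left(x y \right)}\right)
Sum: LHS = \frac{10 x^{3} \sin{\left(x y \right)}}{3} - \frac{5 x y \cos{\left(x y \right)}}{3} - 10 x \left(x y \sin{\left(x y \right)} - 2 \cos{\left(x y \right)}\right) - \frac{5 y^{2} \cos{\left(x y \right)}}{3} + 2 e^{y} + \frac{2 \sin{\left(y \right)}}{3} - \frac{5 \sin{\left(x y \right)}}{3}
Given right-hand side: \frac{40 x^{3} \sin{\left(x y \right)}}{3} - \frac{5 x y \cos{\left(x y \right)}}{3} - 10 x \left(x y \sin{\left(x y \right)} - 2 \cos{\left(x y \right)}\right) - \frac{5 y^{2} \cos{\left(x y \right)}}{3} + 8 e^{y} + \frac{8 \sin{\left(y \right)}}{3} - \frac{5 \sin{\left(x y \right)}}{3}. Difference LHS − RHS = - 10 x^{3} \sin{\left(x y \right)} - 6 e^{y} - 2 \sin{\left(y \right)} ≠ 0, so u is not a solution.

Answer: No, the LHS evaluates to \frac{10 x^{3} \sin{\left(x y \right)}}{3} - \frac{5 x y \cos{\left(x y \right)}}{3} - 10 x \left(x y \sin{\left(x y \right)} - 2 \cos{\left(x y \right)}\right) - \frac{5 y^{2} \cos{\left(x y \right)}}{3} + 2 e^{y} + \frac{2 \sin{\left(y \right)}}{3} - \frac{5 \sin{\left(x y \right)}}{3}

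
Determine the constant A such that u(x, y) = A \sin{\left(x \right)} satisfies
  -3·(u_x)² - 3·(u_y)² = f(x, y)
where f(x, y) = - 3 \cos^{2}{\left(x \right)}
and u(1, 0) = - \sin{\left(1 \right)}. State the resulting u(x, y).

Answer: u(x, y) = - \sin{\left(x \right)}

Derivation:
Substitute the ansatz u = A \sin{\left(x \right)} into the left-hand side.
Derivatives of the ansatz:
  u_x = A \cos{\left(x \right)}
  u_y = 0
Term by term:
  -3·(u_x)² = - 3 A^{2} \cos^{2}{\left(x \right)}
  -3·(u_y)² = 0
So the left-hand side equals
  - 3 A^{2} \cos^{2}{\left(x \right)}
This must equal f(x, y) = - 3 \cos^{2}{\left(x \right)} identically.
Matching coefficients of the independent functions:
  [\cos^{2}{\left(x \right)}]:  - 3 A^{2} = -3
These equations allow (A) = (-1) or (1).
Impose the point condition(s):
  u(1, 0) = - \sin{\left(1 \right)}  ⟹  A \sin{\left(1 \right)} = - \sin{\left(1 \right)}
Only A = -1 satisfies everything.
Hence u(x, y) = - \sin{\left(x \right)}.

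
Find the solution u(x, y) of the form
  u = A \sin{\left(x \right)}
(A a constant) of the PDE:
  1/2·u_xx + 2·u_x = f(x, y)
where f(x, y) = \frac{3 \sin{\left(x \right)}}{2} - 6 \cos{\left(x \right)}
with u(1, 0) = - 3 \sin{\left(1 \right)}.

Substitute the ansatz u = A \sin{\left(x \right)} into the left-hand side.
Derivatives of the ansatz:
  u_xx = - A \sin{\left(x \right)}
  u_x = A \cos{\left(x \right)}
Term by term:
  1/2·u_xx = - \frac{A \sin{\left(x \right)}}{2}
  2·u_x = 2 A \cos{\left(x \right)}
So the left-hand side equals
  - \frac{A \sin{\left(x \right)}}{2} + 2 A \cos{\left(x \right)}
This must equal f(x, y) = \frac{3 \sin{\left(x \right)}}{2} - 6 \cos{\left(x \right)} identically.
Matching coefficients of the independent functions:
  [\sin{\left(x \right)}]:  - \frac{A}{2} = \frac{3}{2}
  [\cos{\left(x \right)}]:  2 A = -6
Solving: A = -3.
Check against the point condition:
  u(1, 0) = - 3 \sin{\left(1 \right)}  ⟹  A \sin{\left(1 \right)} = - 3 \sin{\left(1 \right)}  ✓
Hence u(x, y) = - 3 \sin{\left(x \right)}.

Answer: u(x, y) = - 3 \sin{\left(x \right)}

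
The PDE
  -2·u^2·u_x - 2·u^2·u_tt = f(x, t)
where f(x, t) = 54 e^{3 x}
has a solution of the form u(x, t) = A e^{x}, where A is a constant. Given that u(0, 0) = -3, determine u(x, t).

Substitute the ansatz u = A e^{x} into the left-hand side.
Derivatives of the ansatz:
  u_x = A e^{x}
  u_tt = 0
Term by term:
  -2·u^2·u_x = - 2 A^{3} e^{3 x}
  -2·u^2·u_tt = 0
So the left-hand side equals
  - 2 A^{3} e^{3 x}
This must equal f(x, t) = 54 e^{3 x} identically.
Matching coefficients of the independent functions:
  [e^{3 x}]:  - 2 A^{3} = 54
Solving: A = -3.
Check against the point condition:
  u(0, 0) = -3  ⟹  A = -3  ✓
Hence u(x, t) = - 3 e^{x}.

Answer: u(x, t) = - 3 e^{x}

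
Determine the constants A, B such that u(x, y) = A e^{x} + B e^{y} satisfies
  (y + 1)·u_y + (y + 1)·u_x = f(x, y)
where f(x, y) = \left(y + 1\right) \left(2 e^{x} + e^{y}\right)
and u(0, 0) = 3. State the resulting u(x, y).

Substitute the ansatz u = A e^{x} + B e^{y} into the left-hand side.
Derivatives of the ansatz:
  u_y = B e^{y}
  u_x = A e^{x}
Term by term:
  (y + 1)·u_y = B y e^{y} + B e^{y}
  (y + 1)·u_x = A y e^{x} + A e^{x}
So the left-hand side equals
  A y e^{x} + A e^{x} + B y e^{y} + B e^{y}
This must equal f(x, y) identically; expanded, f = 2 y e^{x} + y e^{y} + 2 e^{x} + e^{y}.
Matching coefficients of the independent functions:
  [y e^{x}, e^{x}]:  A = 2
  [y e^{y}, e^{y}]:  B = 1
Solving: A = 2, B = 1.
Check against the point condition:
  u(0, 0) = 3  ⟹  A + B = 3  ✓
Hence u(x, y) = 2 e^{x} + e^{y}.

Answer: u(x, y) = 2 e^{x} + e^{y}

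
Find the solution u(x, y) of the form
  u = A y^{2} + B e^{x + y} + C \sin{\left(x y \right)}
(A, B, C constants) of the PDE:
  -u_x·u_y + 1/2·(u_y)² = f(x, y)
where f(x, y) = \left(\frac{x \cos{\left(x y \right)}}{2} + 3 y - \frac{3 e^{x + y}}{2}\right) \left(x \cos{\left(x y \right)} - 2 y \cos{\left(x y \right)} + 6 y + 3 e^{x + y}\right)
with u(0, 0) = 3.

Answer: u(x, y) = - 3 y^{2} + 3 e^{x + y} - \sin{\left(x y \right)}

Derivation:
Substitute the ansatz u = A y^{2} + B e^{x + y} + C \sin{\left(x y \right)} into the left-hand side.
Derivatives of the ansatz:
  u_x = B e^{x} e^{y} + C y \cos{\left(x y \right)}
  u_y = 2 A y + B e^{x} e^{y} + C x \cos{\left(x y \right)}
Term by term:
  -u_x·u_y = - 2 A B y e^{x} e^{y} - 2 A C y^{2} \cos{\left(x y \right)} - B^{2} e^{2 x} e^{2 y} - B C x e^{x} e^{y} \cos{\left(x y \right)} - B C y e^{x} e^{y} \cos{\left(x y \right)} - C^{2} x y \cos^{2}{\left(x y \right)}
  1/2·(u_y)² = 2 A^{2} y^{2} + 2 A B y e^{x} e^{y} + 2 A C x y \cos{\left(x y \right)} + \frac{B^{2} e^{2 x} e^{2 y}}{2} + B C x e^{x} e^{y} \cos{\left(x y \right)} + \frac{C^{2} x^{2} \cos^{2}{\left(x y \right)}}{2}
So the left-hand side equals
  2 A^{2} y^{2} + 2 A C x y \cos{\left(x y \right)} - 2 A C y^{2} \cos{\left(x y \right)} - \frac{B^{2} e^{2 x} e^{2 y}}{2} - B C y e^{x} e^{y} \cos{\left(x y \right)} + \frac{C^{2} x^{2} \cos^{2}{\left(x y \right)}}{2} - C^{2} x y \cos^{2}{\left(x y \right)}
This must equal f(x, y) identically; expanded, f = \frac{x^{2} \cos^{2}{\left(x y \right)}}{2} - x y \cos^{2}{\left(x y \right)} + 6 x y \cos{\left(x y \right)} - 6 y^{2} \cos{\left(x y \right)} + 18 y^{2} + 3 y e^{x} e^{y} \cos{\left(x y \right)} - \frac{9 e^{2 x} e^{2 y}}{2}.
Matching coefficients of the independent functions:
  [y^{2}]:  2 A^{2} = 18
  [x^{2} \cos^{2}{\left(x y \right)}]:  \frac{C^{2}}{2} = \frac{1}{2}
  [y^{2} \cos{\left(x y \right)}]:  - 2 A C = -6
  [e^{2 x} e^{2 y}]:  - \frac{B^{2}}{2} = - \frac{9}{2}
  [x y \cos{\left(x y \right)}]:  2 A C = 6
  [x y \cos^{2}{\left(x y \right)}]:  - C^{2} = -1
  [y e^{x} e^{y} \cos{\left(x y \right)}]:  - B C = 3
These equations allow (A, B, C) = (-3, 3, -1) or (3, -3, 1).
Impose the point condition(s):
  u(0, 0) = 3  ⟹  B = 3
Only A = -3, B = 3, C = -1 satisfies everything.
Hence u(x, y) = - 3 y^{2} + 3 e^{x + y} - \sin{\left(x y \right)}.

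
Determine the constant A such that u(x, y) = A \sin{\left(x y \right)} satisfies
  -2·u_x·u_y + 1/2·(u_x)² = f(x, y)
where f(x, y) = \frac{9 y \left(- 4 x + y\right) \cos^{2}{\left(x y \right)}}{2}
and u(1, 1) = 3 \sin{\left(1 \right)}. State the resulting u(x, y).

Substitute the ansatz u = A \sin{\left(x y \right)} into the left-hand side.
Derivatives of the ansatz:
  u_x = A y \cos{\left(x y \right)}
  u_y = A x \cos{\left(x y \right)}
Term by term:
  -2·u_x·u_y = - 2 A^{2} x y \cos^{2}{\left(x y \right)}
  1/2·(u_x)² = \frac{A^{2} y^{2} \cos^{2}{\left(x y \right)}}{2}
So the left-hand side equals
  - 2 A^{2} x y \cos^{2}{\left(x y \right)} + \frac{A^{2} y^{2} \cos^{2}{\left(x y \right)}}{2}
This must equal f(x, y) identically; expanded, f = - 18 x y \cos^{2}{\left(x y \right)} + \frac{9 y^{2} \cos^{2}{\left(x y \right)}}{2}.
Matching coefficients of the independent functions:
  [y^{2} \cos^{2}{\left(x y \right)}]:  \frac{A^{2}}{2} = \frac{9}{2}
  [x y \cos^{2}{\left(x y \right)}]:  - 2 A^{2} = -18
These equations allow (A) = (-3) or (3).
Impose the point condition(s):
  u(1, 1) = 3 \sin{\left(1 \right)}  ⟹  A \sin{\left(1 \right)} = 3 \sin{\left(1 \right)}
Only A = 3 satisfies everything.
Hence u(x, y) = 3 \sin{\left(x y \right)}.

Answer: u(x, y) = 3 \sin{\left(x y \right)}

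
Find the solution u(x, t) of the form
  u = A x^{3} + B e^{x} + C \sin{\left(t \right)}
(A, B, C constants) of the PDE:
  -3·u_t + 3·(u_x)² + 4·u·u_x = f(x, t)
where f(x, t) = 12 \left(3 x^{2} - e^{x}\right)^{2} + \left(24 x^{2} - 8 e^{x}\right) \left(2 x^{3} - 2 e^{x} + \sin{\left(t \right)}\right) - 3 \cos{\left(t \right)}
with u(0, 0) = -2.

Substitute the ansatz u = A x^{3} + B e^{x} + C \sin{\left(t \right)} into the left-hand side.
Derivatives of the ansatz:
  u_t = C \cos{\left(t \right)}
  u_x = 3 A x^{2} + B e^{x}
Term by term:
  -3·u_t = - 3 C \cos{\left(t \right)}
  3·(u_x)² = 27 A^{2} x^{4} + 18 A B x^{2} e^{x} + 3 B^{2} e^{2 x}
  4·u·u_x = 12 A^{2} x^{5} + 4 A B x^{3} e^{x} + 12 A B x^{2} e^{x} + 12 A C x^{2} \sin{\left(t \right)} + 4 B^{2} e^{2 x} + 4 B C e^{x} \sin{\left(t \right)}
So the left-hand side equals
  12 A^{2} x^{5} + 27 A^{2} x^{4} + 4 A B x^{3} e^{x} + 30 A B x^{2} e^{x} + 12 A C x^{2} \sin{\left(t \right)} + 7 B^{2} e^{2 x} + 4 B C e^{x} \sin{\left(t \right)} - 3 C \cos{\left(t \right)}
This must equal f(x, t) identically; expanded, f = 48 x^{5} + 108 x^{4} - 16 x^{3} e^{x} - 120 x^{2} e^{x} + 24 x^{2} \sin{\left(t \right)} + 28 e^{2 x} - 8 e^{x} \sin{\left(t \right)} - 3 \cos{\left(t \right)}.
Matching coefficients of the independent functions:
  [x^{4}]:  27 A^{2} = 108
  [x^{5}]:  12 A^{2} = 48
  [x^{2} e^{x}]:  30 A B = -120
  [x^{2} \sin{\left(t \right)}]:  12 A C = 24
  [x^{3} e^{x}]:  4 A B = -16
  [e^{x} \sin{\left(t \right)}]:  4 B C = -8
  [e^{2 x}]:  7 B^{2} = 28
  [\cos{\left(t \right)}]:  - 3 C = -3
Solving: A = 2, B = -2, C = 1.
Check against the point condition:
  u(0, 0) = -2  ⟹  B = -2  ✓
Hence u(x, t) = 2 x^{3} - 2 e^{x} + \sin{\left(t \right)}.

Answer: u(x, t) = 2 x^{3} - 2 e^{x} + \sin{\left(t \right)}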